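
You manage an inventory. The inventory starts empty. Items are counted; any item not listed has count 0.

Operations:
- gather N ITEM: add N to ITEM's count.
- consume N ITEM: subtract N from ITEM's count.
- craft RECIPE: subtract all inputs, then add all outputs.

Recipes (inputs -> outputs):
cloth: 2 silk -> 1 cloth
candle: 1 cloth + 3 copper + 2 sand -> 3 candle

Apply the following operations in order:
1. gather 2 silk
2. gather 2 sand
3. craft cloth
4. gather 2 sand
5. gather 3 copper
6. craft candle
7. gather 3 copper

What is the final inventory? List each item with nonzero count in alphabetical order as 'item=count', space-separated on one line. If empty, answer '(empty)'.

Answer: candle=3 copper=3 sand=2

Derivation:
After 1 (gather 2 silk): silk=2
After 2 (gather 2 sand): sand=2 silk=2
After 3 (craft cloth): cloth=1 sand=2
After 4 (gather 2 sand): cloth=1 sand=4
After 5 (gather 3 copper): cloth=1 copper=3 sand=4
After 6 (craft candle): candle=3 sand=2
After 7 (gather 3 copper): candle=3 copper=3 sand=2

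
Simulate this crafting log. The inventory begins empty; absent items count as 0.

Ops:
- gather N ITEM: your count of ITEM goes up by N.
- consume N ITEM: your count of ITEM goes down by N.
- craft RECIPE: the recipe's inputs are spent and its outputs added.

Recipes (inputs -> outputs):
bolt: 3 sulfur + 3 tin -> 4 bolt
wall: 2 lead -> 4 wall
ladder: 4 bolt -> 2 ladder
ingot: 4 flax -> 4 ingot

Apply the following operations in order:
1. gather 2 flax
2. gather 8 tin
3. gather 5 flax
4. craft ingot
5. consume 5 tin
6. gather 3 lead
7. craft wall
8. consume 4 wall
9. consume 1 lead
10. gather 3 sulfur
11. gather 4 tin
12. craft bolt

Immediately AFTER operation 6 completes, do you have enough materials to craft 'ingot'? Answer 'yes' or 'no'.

After 1 (gather 2 flax): flax=2
After 2 (gather 8 tin): flax=2 tin=8
After 3 (gather 5 flax): flax=7 tin=8
After 4 (craft ingot): flax=3 ingot=4 tin=8
After 5 (consume 5 tin): flax=3 ingot=4 tin=3
After 6 (gather 3 lead): flax=3 ingot=4 lead=3 tin=3

Answer: no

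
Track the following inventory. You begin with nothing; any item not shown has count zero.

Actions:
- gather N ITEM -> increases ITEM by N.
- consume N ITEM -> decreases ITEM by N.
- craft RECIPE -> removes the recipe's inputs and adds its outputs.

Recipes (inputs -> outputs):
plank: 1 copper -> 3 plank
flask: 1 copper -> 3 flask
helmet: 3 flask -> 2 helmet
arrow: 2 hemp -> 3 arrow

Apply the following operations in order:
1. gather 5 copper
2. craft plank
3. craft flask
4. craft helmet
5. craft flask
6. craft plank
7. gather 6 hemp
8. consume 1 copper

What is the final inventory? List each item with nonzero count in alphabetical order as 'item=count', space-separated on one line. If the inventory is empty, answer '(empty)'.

Answer: flask=3 helmet=2 hemp=6 plank=6

Derivation:
After 1 (gather 5 copper): copper=5
After 2 (craft plank): copper=4 plank=3
After 3 (craft flask): copper=3 flask=3 plank=3
After 4 (craft helmet): copper=3 helmet=2 plank=3
After 5 (craft flask): copper=2 flask=3 helmet=2 plank=3
After 6 (craft plank): copper=1 flask=3 helmet=2 plank=6
After 7 (gather 6 hemp): copper=1 flask=3 helmet=2 hemp=6 plank=6
After 8 (consume 1 copper): flask=3 helmet=2 hemp=6 plank=6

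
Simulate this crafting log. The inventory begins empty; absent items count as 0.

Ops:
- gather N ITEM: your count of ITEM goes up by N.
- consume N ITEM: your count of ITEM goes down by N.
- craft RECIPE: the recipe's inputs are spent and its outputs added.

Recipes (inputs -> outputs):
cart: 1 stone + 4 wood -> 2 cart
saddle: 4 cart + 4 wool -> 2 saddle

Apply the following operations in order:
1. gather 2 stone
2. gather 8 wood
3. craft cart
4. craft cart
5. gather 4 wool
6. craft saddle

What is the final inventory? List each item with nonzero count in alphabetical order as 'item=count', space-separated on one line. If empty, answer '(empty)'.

Answer: saddle=2

Derivation:
After 1 (gather 2 stone): stone=2
After 2 (gather 8 wood): stone=2 wood=8
After 3 (craft cart): cart=2 stone=1 wood=4
After 4 (craft cart): cart=4
After 5 (gather 4 wool): cart=4 wool=4
After 6 (craft saddle): saddle=2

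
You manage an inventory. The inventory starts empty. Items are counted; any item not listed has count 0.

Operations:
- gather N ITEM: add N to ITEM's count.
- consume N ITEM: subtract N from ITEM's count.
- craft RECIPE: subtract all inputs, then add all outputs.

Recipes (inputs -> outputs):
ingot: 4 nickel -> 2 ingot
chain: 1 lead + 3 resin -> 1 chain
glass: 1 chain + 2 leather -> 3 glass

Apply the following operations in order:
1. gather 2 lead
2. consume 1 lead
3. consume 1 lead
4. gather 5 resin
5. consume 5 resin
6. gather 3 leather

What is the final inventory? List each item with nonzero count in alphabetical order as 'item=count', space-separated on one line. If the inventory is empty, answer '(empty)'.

After 1 (gather 2 lead): lead=2
After 2 (consume 1 lead): lead=1
After 3 (consume 1 lead): (empty)
After 4 (gather 5 resin): resin=5
After 5 (consume 5 resin): (empty)
After 6 (gather 3 leather): leather=3

Answer: leather=3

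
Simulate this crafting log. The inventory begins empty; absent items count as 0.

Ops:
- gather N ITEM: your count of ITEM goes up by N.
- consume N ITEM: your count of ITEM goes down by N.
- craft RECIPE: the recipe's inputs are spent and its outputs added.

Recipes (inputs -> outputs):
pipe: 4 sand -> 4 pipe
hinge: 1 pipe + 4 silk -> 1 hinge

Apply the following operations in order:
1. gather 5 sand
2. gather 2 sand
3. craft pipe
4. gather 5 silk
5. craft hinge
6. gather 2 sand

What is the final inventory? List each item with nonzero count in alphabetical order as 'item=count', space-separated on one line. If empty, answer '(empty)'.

Answer: hinge=1 pipe=3 sand=5 silk=1

Derivation:
After 1 (gather 5 sand): sand=5
After 2 (gather 2 sand): sand=7
After 3 (craft pipe): pipe=4 sand=3
After 4 (gather 5 silk): pipe=4 sand=3 silk=5
After 5 (craft hinge): hinge=1 pipe=3 sand=3 silk=1
After 6 (gather 2 sand): hinge=1 pipe=3 sand=5 silk=1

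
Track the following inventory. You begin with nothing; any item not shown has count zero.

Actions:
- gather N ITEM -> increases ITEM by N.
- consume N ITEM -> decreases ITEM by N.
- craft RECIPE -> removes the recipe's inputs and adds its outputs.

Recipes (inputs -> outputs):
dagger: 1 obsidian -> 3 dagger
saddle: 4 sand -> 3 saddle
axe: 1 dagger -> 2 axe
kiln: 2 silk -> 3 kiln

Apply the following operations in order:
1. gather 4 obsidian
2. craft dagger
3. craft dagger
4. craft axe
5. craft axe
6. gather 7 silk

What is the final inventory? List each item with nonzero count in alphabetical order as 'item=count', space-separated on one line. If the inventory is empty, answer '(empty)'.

After 1 (gather 4 obsidian): obsidian=4
After 2 (craft dagger): dagger=3 obsidian=3
After 3 (craft dagger): dagger=6 obsidian=2
After 4 (craft axe): axe=2 dagger=5 obsidian=2
After 5 (craft axe): axe=4 dagger=4 obsidian=2
After 6 (gather 7 silk): axe=4 dagger=4 obsidian=2 silk=7

Answer: axe=4 dagger=4 obsidian=2 silk=7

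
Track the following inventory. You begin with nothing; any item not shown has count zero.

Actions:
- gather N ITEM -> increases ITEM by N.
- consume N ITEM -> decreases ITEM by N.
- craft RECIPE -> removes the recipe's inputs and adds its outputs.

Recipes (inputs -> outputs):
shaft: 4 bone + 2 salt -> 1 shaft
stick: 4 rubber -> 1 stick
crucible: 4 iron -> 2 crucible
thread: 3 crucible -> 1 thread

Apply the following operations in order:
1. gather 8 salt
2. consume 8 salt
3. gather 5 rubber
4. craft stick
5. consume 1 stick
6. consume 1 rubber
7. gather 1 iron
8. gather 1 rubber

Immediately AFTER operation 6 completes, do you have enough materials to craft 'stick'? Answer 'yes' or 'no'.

After 1 (gather 8 salt): salt=8
After 2 (consume 8 salt): (empty)
After 3 (gather 5 rubber): rubber=5
After 4 (craft stick): rubber=1 stick=1
After 5 (consume 1 stick): rubber=1
After 6 (consume 1 rubber): (empty)

Answer: no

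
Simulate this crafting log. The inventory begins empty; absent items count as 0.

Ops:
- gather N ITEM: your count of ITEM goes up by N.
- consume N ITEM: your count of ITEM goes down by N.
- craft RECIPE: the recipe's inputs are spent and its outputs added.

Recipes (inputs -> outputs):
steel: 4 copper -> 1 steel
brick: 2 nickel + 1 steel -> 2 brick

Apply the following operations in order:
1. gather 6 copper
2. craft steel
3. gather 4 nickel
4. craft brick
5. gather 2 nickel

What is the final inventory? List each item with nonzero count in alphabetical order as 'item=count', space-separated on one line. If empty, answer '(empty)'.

Answer: brick=2 copper=2 nickel=4

Derivation:
After 1 (gather 6 copper): copper=6
After 2 (craft steel): copper=2 steel=1
After 3 (gather 4 nickel): copper=2 nickel=4 steel=1
After 4 (craft brick): brick=2 copper=2 nickel=2
After 5 (gather 2 nickel): brick=2 copper=2 nickel=4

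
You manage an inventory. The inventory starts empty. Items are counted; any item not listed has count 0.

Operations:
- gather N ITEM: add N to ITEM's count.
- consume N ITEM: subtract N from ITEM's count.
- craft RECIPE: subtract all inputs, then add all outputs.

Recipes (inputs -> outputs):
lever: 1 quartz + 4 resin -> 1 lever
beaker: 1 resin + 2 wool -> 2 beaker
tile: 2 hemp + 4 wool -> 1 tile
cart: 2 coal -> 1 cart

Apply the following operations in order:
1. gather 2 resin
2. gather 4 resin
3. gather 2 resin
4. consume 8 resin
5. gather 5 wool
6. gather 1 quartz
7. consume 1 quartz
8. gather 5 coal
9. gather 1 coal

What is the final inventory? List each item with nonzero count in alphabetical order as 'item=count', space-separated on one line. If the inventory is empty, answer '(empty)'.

After 1 (gather 2 resin): resin=2
After 2 (gather 4 resin): resin=6
After 3 (gather 2 resin): resin=8
After 4 (consume 8 resin): (empty)
After 5 (gather 5 wool): wool=5
After 6 (gather 1 quartz): quartz=1 wool=5
After 7 (consume 1 quartz): wool=5
After 8 (gather 5 coal): coal=5 wool=5
After 9 (gather 1 coal): coal=6 wool=5

Answer: coal=6 wool=5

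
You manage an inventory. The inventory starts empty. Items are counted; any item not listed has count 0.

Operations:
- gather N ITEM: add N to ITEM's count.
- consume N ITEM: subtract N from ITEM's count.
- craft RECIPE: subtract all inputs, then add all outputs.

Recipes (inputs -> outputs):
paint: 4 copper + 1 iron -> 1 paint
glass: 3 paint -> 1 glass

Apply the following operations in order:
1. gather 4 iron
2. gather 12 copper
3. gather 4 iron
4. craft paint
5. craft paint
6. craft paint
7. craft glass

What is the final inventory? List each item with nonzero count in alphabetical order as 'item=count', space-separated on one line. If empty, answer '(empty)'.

After 1 (gather 4 iron): iron=4
After 2 (gather 12 copper): copper=12 iron=4
After 3 (gather 4 iron): copper=12 iron=8
After 4 (craft paint): copper=8 iron=7 paint=1
After 5 (craft paint): copper=4 iron=6 paint=2
After 6 (craft paint): iron=5 paint=3
After 7 (craft glass): glass=1 iron=5

Answer: glass=1 iron=5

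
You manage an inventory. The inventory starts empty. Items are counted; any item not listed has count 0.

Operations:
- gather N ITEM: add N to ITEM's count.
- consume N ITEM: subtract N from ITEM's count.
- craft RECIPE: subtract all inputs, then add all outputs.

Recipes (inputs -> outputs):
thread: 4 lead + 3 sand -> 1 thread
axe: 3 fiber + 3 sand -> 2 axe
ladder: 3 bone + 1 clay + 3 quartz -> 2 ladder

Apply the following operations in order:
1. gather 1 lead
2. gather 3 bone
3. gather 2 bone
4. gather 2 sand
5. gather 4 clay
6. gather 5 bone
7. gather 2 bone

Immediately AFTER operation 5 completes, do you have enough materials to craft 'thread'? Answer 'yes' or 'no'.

Answer: no

Derivation:
After 1 (gather 1 lead): lead=1
After 2 (gather 3 bone): bone=3 lead=1
After 3 (gather 2 bone): bone=5 lead=1
After 4 (gather 2 sand): bone=5 lead=1 sand=2
After 5 (gather 4 clay): bone=5 clay=4 lead=1 sand=2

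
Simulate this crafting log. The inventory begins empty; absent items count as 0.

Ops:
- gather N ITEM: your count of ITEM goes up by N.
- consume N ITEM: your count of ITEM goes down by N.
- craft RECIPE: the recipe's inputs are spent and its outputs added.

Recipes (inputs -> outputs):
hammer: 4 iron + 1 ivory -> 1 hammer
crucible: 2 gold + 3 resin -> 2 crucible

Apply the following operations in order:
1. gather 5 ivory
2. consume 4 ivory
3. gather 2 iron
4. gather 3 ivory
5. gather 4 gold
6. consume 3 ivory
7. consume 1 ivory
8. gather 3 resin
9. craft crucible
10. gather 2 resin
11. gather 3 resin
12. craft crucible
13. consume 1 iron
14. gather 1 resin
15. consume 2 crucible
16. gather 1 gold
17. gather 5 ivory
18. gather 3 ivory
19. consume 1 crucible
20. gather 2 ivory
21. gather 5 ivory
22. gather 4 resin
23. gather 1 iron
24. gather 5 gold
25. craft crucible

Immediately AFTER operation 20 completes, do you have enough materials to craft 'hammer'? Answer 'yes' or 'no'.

After 1 (gather 5 ivory): ivory=5
After 2 (consume 4 ivory): ivory=1
After 3 (gather 2 iron): iron=2 ivory=1
After 4 (gather 3 ivory): iron=2 ivory=4
After 5 (gather 4 gold): gold=4 iron=2 ivory=4
After 6 (consume 3 ivory): gold=4 iron=2 ivory=1
After 7 (consume 1 ivory): gold=4 iron=2
After 8 (gather 3 resin): gold=4 iron=2 resin=3
After 9 (craft crucible): crucible=2 gold=2 iron=2
After 10 (gather 2 resin): crucible=2 gold=2 iron=2 resin=2
After 11 (gather 3 resin): crucible=2 gold=2 iron=2 resin=5
After 12 (craft crucible): crucible=4 iron=2 resin=2
After 13 (consume 1 iron): crucible=4 iron=1 resin=2
After 14 (gather 1 resin): crucible=4 iron=1 resin=3
After 15 (consume 2 crucible): crucible=2 iron=1 resin=3
After 16 (gather 1 gold): crucible=2 gold=1 iron=1 resin=3
After 17 (gather 5 ivory): crucible=2 gold=1 iron=1 ivory=5 resin=3
After 18 (gather 3 ivory): crucible=2 gold=1 iron=1 ivory=8 resin=3
After 19 (consume 1 crucible): crucible=1 gold=1 iron=1 ivory=8 resin=3
After 20 (gather 2 ivory): crucible=1 gold=1 iron=1 ivory=10 resin=3

Answer: no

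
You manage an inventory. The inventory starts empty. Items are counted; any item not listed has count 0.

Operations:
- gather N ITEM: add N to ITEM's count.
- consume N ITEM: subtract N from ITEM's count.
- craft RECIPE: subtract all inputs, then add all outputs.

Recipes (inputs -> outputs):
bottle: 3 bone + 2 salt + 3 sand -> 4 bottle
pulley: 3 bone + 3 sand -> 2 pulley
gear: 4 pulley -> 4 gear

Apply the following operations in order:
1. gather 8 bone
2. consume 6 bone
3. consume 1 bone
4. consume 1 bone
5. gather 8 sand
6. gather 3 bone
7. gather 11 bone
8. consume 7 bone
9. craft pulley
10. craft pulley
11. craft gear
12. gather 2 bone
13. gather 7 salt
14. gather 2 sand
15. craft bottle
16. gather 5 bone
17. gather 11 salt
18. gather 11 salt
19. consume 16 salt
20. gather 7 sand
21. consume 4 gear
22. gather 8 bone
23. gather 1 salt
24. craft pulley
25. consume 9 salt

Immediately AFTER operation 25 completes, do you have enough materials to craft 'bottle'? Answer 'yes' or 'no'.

After 1 (gather 8 bone): bone=8
After 2 (consume 6 bone): bone=2
After 3 (consume 1 bone): bone=1
After 4 (consume 1 bone): (empty)
After 5 (gather 8 sand): sand=8
After 6 (gather 3 bone): bone=3 sand=8
After 7 (gather 11 bone): bone=14 sand=8
After 8 (consume 7 bone): bone=7 sand=8
After 9 (craft pulley): bone=4 pulley=2 sand=5
After 10 (craft pulley): bone=1 pulley=4 sand=2
After 11 (craft gear): bone=1 gear=4 sand=2
After 12 (gather 2 bone): bone=3 gear=4 sand=2
After 13 (gather 7 salt): bone=3 gear=4 salt=7 sand=2
After 14 (gather 2 sand): bone=3 gear=4 salt=7 sand=4
After 15 (craft bottle): bottle=4 gear=4 salt=5 sand=1
After 16 (gather 5 bone): bone=5 bottle=4 gear=4 salt=5 sand=1
After 17 (gather 11 salt): bone=5 bottle=4 gear=4 salt=16 sand=1
After 18 (gather 11 salt): bone=5 bottle=4 gear=4 salt=27 sand=1
After 19 (consume 16 salt): bone=5 bottle=4 gear=4 salt=11 sand=1
After 20 (gather 7 sand): bone=5 bottle=4 gear=4 salt=11 sand=8
After 21 (consume 4 gear): bone=5 bottle=4 salt=11 sand=8
After 22 (gather 8 bone): bone=13 bottle=4 salt=11 sand=8
After 23 (gather 1 salt): bone=13 bottle=4 salt=12 sand=8
After 24 (craft pulley): bone=10 bottle=4 pulley=2 salt=12 sand=5
After 25 (consume 9 salt): bone=10 bottle=4 pulley=2 salt=3 sand=5

Answer: yes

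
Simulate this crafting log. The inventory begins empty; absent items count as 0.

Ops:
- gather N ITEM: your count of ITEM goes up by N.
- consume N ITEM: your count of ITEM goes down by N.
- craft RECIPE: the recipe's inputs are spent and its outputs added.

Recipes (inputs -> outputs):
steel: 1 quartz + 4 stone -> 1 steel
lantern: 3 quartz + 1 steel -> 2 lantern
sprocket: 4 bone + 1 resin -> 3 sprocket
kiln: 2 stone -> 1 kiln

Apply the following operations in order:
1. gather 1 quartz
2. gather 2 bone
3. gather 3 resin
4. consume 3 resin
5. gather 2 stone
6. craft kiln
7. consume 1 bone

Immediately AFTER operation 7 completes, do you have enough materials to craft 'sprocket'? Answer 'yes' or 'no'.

After 1 (gather 1 quartz): quartz=1
After 2 (gather 2 bone): bone=2 quartz=1
After 3 (gather 3 resin): bone=2 quartz=1 resin=3
After 4 (consume 3 resin): bone=2 quartz=1
After 5 (gather 2 stone): bone=2 quartz=1 stone=2
After 6 (craft kiln): bone=2 kiln=1 quartz=1
After 7 (consume 1 bone): bone=1 kiln=1 quartz=1

Answer: no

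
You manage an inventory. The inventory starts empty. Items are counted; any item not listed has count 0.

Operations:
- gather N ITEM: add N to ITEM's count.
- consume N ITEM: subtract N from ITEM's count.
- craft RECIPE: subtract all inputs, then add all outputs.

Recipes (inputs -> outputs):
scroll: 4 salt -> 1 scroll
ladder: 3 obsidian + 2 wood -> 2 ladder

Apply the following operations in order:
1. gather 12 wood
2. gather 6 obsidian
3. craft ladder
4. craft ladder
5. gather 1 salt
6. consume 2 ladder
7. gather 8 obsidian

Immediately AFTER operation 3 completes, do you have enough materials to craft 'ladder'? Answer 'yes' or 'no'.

Answer: yes

Derivation:
After 1 (gather 12 wood): wood=12
After 2 (gather 6 obsidian): obsidian=6 wood=12
After 3 (craft ladder): ladder=2 obsidian=3 wood=10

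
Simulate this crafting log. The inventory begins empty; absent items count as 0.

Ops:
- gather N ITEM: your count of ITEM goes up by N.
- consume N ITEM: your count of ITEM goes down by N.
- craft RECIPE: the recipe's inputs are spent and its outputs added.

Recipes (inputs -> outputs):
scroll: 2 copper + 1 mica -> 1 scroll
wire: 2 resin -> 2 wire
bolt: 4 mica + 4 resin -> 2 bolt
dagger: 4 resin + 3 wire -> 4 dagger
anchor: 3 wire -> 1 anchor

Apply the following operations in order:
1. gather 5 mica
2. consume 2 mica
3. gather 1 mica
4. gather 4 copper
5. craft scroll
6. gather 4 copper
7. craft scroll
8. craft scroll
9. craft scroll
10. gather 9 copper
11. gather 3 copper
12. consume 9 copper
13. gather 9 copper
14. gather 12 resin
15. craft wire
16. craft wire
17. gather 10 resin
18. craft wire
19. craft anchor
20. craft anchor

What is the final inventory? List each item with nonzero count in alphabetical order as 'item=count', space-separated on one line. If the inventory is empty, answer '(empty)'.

Answer: anchor=2 copper=12 resin=16 scroll=4

Derivation:
After 1 (gather 5 mica): mica=5
After 2 (consume 2 mica): mica=3
After 3 (gather 1 mica): mica=4
After 4 (gather 4 copper): copper=4 mica=4
After 5 (craft scroll): copper=2 mica=3 scroll=1
After 6 (gather 4 copper): copper=6 mica=3 scroll=1
After 7 (craft scroll): copper=4 mica=2 scroll=2
After 8 (craft scroll): copper=2 mica=1 scroll=3
After 9 (craft scroll): scroll=4
After 10 (gather 9 copper): copper=9 scroll=4
After 11 (gather 3 copper): copper=12 scroll=4
After 12 (consume 9 copper): copper=3 scroll=4
After 13 (gather 9 copper): copper=12 scroll=4
After 14 (gather 12 resin): copper=12 resin=12 scroll=4
After 15 (craft wire): copper=12 resin=10 scroll=4 wire=2
After 16 (craft wire): copper=12 resin=8 scroll=4 wire=4
After 17 (gather 10 resin): copper=12 resin=18 scroll=4 wire=4
After 18 (craft wire): copper=12 resin=16 scroll=4 wire=6
After 19 (craft anchor): anchor=1 copper=12 resin=16 scroll=4 wire=3
After 20 (craft anchor): anchor=2 copper=12 resin=16 scroll=4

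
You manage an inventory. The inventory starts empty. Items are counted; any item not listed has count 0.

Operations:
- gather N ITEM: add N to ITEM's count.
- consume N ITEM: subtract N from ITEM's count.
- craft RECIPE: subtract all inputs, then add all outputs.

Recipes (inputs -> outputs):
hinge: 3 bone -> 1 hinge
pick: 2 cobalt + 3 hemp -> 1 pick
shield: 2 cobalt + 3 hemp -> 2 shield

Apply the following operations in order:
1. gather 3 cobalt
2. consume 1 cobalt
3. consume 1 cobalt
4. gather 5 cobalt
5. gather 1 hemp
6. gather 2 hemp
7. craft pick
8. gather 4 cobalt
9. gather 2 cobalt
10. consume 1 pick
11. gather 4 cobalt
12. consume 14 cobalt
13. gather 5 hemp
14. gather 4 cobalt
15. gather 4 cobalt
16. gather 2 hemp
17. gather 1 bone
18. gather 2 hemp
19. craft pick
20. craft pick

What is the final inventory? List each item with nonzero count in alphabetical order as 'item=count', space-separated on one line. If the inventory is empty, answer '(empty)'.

Answer: bone=1 cobalt=4 hemp=3 pick=2

Derivation:
After 1 (gather 3 cobalt): cobalt=3
After 2 (consume 1 cobalt): cobalt=2
After 3 (consume 1 cobalt): cobalt=1
After 4 (gather 5 cobalt): cobalt=6
After 5 (gather 1 hemp): cobalt=6 hemp=1
After 6 (gather 2 hemp): cobalt=6 hemp=3
After 7 (craft pick): cobalt=4 pick=1
After 8 (gather 4 cobalt): cobalt=8 pick=1
After 9 (gather 2 cobalt): cobalt=10 pick=1
After 10 (consume 1 pick): cobalt=10
After 11 (gather 4 cobalt): cobalt=14
After 12 (consume 14 cobalt): (empty)
After 13 (gather 5 hemp): hemp=5
After 14 (gather 4 cobalt): cobalt=4 hemp=5
After 15 (gather 4 cobalt): cobalt=8 hemp=5
After 16 (gather 2 hemp): cobalt=8 hemp=7
After 17 (gather 1 bone): bone=1 cobalt=8 hemp=7
After 18 (gather 2 hemp): bone=1 cobalt=8 hemp=9
After 19 (craft pick): bone=1 cobalt=6 hemp=6 pick=1
After 20 (craft pick): bone=1 cobalt=4 hemp=3 pick=2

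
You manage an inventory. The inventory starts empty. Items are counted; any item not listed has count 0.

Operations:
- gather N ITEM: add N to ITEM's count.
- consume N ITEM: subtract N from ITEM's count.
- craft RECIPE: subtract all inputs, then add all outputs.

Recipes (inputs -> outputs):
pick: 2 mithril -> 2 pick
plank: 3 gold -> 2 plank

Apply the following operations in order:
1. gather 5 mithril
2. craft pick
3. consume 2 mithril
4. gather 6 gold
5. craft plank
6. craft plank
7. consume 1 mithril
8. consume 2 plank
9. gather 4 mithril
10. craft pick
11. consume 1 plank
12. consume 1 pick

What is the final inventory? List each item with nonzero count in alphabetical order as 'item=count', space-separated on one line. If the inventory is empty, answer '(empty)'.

After 1 (gather 5 mithril): mithril=5
After 2 (craft pick): mithril=3 pick=2
After 3 (consume 2 mithril): mithril=1 pick=2
After 4 (gather 6 gold): gold=6 mithril=1 pick=2
After 5 (craft plank): gold=3 mithril=1 pick=2 plank=2
After 6 (craft plank): mithril=1 pick=2 plank=4
After 7 (consume 1 mithril): pick=2 plank=4
After 8 (consume 2 plank): pick=2 plank=2
After 9 (gather 4 mithril): mithril=4 pick=2 plank=2
After 10 (craft pick): mithril=2 pick=4 plank=2
After 11 (consume 1 plank): mithril=2 pick=4 plank=1
After 12 (consume 1 pick): mithril=2 pick=3 plank=1

Answer: mithril=2 pick=3 plank=1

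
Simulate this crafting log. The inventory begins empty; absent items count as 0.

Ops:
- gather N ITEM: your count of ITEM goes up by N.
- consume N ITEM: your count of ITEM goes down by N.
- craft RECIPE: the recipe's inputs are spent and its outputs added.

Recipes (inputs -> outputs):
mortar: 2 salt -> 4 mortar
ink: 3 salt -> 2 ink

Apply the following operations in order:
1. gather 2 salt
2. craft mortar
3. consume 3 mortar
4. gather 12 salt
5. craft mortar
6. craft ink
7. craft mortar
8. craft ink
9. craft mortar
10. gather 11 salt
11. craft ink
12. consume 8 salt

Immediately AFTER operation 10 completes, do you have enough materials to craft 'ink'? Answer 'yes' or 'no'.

Answer: yes

Derivation:
After 1 (gather 2 salt): salt=2
After 2 (craft mortar): mortar=4
After 3 (consume 3 mortar): mortar=1
After 4 (gather 12 salt): mortar=1 salt=12
After 5 (craft mortar): mortar=5 salt=10
After 6 (craft ink): ink=2 mortar=5 salt=7
After 7 (craft mortar): ink=2 mortar=9 salt=5
After 8 (craft ink): ink=4 mortar=9 salt=2
After 9 (craft mortar): ink=4 mortar=13
After 10 (gather 11 salt): ink=4 mortar=13 salt=11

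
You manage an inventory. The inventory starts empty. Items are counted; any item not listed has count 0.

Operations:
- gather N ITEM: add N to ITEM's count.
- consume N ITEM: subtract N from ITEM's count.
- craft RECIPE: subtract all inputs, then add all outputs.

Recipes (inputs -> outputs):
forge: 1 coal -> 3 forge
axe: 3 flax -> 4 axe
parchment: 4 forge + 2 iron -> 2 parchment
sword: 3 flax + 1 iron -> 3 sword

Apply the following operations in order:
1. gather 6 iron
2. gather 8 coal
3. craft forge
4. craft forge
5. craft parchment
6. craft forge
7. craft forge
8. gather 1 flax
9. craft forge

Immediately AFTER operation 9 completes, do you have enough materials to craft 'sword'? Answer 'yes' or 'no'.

After 1 (gather 6 iron): iron=6
After 2 (gather 8 coal): coal=8 iron=6
After 3 (craft forge): coal=7 forge=3 iron=6
After 4 (craft forge): coal=6 forge=6 iron=6
After 5 (craft parchment): coal=6 forge=2 iron=4 parchment=2
After 6 (craft forge): coal=5 forge=5 iron=4 parchment=2
After 7 (craft forge): coal=4 forge=8 iron=4 parchment=2
After 8 (gather 1 flax): coal=4 flax=1 forge=8 iron=4 parchment=2
After 9 (craft forge): coal=3 flax=1 forge=11 iron=4 parchment=2

Answer: no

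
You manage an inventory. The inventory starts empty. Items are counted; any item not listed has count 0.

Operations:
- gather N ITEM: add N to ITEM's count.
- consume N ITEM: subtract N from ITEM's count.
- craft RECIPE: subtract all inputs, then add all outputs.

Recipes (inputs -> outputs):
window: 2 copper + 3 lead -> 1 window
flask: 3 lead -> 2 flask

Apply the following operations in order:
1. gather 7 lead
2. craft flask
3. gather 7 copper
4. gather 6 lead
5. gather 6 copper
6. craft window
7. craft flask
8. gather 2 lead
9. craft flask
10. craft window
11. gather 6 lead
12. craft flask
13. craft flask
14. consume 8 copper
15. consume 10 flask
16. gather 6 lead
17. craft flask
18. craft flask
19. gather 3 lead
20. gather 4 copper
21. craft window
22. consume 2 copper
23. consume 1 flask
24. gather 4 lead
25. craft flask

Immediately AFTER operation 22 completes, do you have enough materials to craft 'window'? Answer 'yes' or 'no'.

After 1 (gather 7 lead): lead=7
After 2 (craft flask): flask=2 lead=4
After 3 (gather 7 copper): copper=7 flask=2 lead=4
After 4 (gather 6 lead): copper=7 flask=2 lead=10
After 5 (gather 6 copper): copper=13 flask=2 lead=10
After 6 (craft window): copper=11 flask=2 lead=7 window=1
After 7 (craft flask): copper=11 flask=4 lead=4 window=1
After 8 (gather 2 lead): copper=11 flask=4 lead=6 window=1
After 9 (craft flask): copper=11 flask=6 lead=3 window=1
After 10 (craft window): copper=9 flask=6 window=2
After 11 (gather 6 lead): copper=9 flask=6 lead=6 window=2
After 12 (craft flask): copper=9 flask=8 lead=3 window=2
After 13 (craft flask): copper=9 flask=10 window=2
After 14 (consume 8 copper): copper=1 flask=10 window=2
After 15 (consume 10 flask): copper=1 window=2
After 16 (gather 6 lead): copper=1 lead=6 window=2
After 17 (craft flask): copper=1 flask=2 lead=3 window=2
After 18 (craft flask): copper=1 flask=4 window=2
After 19 (gather 3 lead): copper=1 flask=4 lead=3 window=2
After 20 (gather 4 copper): copper=5 flask=4 lead=3 window=2
After 21 (craft window): copper=3 flask=4 window=3
After 22 (consume 2 copper): copper=1 flask=4 window=3

Answer: no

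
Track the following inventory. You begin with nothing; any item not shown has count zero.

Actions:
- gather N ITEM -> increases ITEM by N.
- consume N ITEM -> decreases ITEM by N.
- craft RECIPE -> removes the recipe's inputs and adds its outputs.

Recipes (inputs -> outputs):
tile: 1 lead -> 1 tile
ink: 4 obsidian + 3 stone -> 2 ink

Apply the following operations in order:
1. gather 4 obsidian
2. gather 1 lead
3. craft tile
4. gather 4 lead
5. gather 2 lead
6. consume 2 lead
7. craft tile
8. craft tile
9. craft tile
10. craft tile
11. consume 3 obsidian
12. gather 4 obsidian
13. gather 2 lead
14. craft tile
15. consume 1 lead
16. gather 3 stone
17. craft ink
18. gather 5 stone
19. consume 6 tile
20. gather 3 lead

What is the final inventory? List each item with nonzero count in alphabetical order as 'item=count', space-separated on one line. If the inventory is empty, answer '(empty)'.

Answer: ink=2 lead=3 obsidian=1 stone=5

Derivation:
After 1 (gather 4 obsidian): obsidian=4
After 2 (gather 1 lead): lead=1 obsidian=4
After 3 (craft tile): obsidian=4 tile=1
After 4 (gather 4 lead): lead=4 obsidian=4 tile=1
After 5 (gather 2 lead): lead=6 obsidian=4 tile=1
After 6 (consume 2 lead): lead=4 obsidian=4 tile=1
After 7 (craft tile): lead=3 obsidian=4 tile=2
After 8 (craft tile): lead=2 obsidian=4 tile=3
After 9 (craft tile): lead=1 obsidian=4 tile=4
After 10 (craft tile): obsidian=4 tile=5
After 11 (consume 3 obsidian): obsidian=1 tile=5
After 12 (gather 4 obsidian): obsidian=5 tile=5
After 13 (gather 2 lead): lead=2 obsidian=5 tile=5
After 14 (craft tile): lead=1 obsidian=5 tile=6
After 15 (consume 1 lead): obsidian=5 tile=6
After 16 (gather 3 stone): obsidian=5 stone=3 tile=6
After 17 (craft ink): ink=2 obsidian=1 tile=6
After 18 (gather 5 stone): ink=2 obsidian=1 stone=5 tile=6
After 19 (consume 6 tile): ink=2 obsidian=1 stone=5
After 20 (gather 3 lead): ink=2 lead=3 obsidian=1 stone=5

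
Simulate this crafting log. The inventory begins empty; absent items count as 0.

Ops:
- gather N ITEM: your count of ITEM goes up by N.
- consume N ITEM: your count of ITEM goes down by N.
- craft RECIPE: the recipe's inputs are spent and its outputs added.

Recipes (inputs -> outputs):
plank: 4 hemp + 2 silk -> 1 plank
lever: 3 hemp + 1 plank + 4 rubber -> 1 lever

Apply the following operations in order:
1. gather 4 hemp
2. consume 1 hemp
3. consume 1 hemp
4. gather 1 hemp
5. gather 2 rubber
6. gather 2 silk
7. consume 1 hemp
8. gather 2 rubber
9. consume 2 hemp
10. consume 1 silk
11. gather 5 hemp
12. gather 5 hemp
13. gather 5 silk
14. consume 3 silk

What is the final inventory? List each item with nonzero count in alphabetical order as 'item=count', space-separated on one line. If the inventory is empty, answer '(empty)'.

Answer: hemp=10 rubber=4 silk=3

Derivation:
After 1 (gather 4 hemp): hemp=4
After 2 (consume 1 hemp): hemp=3
After 3 (consume 1 hemp): hemp=2
After 4 (gather 1 hemp): hemp=3
After 5 (gather 2 rubber): hemp=3 rubber=2
After 6 (gather 2 silk): hemp=3 rubber=2 silk=2
After 7 (consume 1 hemp): hemp=2 rubber=2 silk=2
After 8 (gather 2 rubber): hemp=2 rubber=4 silk=2
After 9 (consume 2 hemp): rubber=4 silk=2
After 10 (consume 1 silk): rubber=4 silk=1
After 11 (gather 5 hemp): hemp=5 rubber=4 silk=1
After 12 (gather 5 hemp): hemp=10 rubber=4 silk=1
After 13 (gather 5 silk): hemp=10 rubber=4 silk=6
After 14 (consume 3 silk): hemp=10 rubber=4 silk=3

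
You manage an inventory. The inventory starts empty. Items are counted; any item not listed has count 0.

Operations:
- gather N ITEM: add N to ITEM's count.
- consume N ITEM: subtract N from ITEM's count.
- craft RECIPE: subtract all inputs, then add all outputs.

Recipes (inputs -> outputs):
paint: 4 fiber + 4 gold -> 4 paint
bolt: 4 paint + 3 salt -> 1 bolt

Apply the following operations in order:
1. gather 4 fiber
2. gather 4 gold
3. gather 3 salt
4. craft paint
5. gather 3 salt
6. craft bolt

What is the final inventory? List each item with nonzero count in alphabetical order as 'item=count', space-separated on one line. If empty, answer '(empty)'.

After 1 (gather 4 fiber): fiber=4
After 2 (gather 4 gold): fiber=4 gold=4
After 3 (gather 3 salt): fiber=4 gold=4 salt=3
After 4 (craft paint): paint=4 salt=3
After 5 (gather 3 salt): paint=4 salt=6
After 6 (craft bolt): bolt=1 salt=3

Answer: bolt=1 salt=3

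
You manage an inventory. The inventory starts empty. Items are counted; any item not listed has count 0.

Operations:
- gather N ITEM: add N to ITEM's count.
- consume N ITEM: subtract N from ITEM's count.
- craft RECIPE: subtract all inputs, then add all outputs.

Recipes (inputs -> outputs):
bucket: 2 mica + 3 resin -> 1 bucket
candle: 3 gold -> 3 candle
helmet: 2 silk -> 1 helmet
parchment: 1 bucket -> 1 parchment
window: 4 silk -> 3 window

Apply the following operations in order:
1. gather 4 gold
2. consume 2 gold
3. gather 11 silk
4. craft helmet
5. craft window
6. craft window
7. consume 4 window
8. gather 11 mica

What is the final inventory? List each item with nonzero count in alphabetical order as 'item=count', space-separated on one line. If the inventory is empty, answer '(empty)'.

After 1 (gather 4 gold): gold=4
After 2 (consume 2 gold): gold=2
After 3 (gather 11 silk): gold=2 silk=11
After 4 (craft helmet): gold=2 helmet=1 silk=9
After 5 (craft window): gold=2 helmet=1 silk=5 window=3
After 6 (craft window): gold=2 helmet=1 silk=1 window=6
After 7 (consume 4 window): gold=2 helmet=1 silk=1 window=2
After 8 (gather 11 mica): gold=2 helmet=1 mica=11 silk=1 window=2

Answer: gold=2 helmet=1 mica=11 silk=1 window=2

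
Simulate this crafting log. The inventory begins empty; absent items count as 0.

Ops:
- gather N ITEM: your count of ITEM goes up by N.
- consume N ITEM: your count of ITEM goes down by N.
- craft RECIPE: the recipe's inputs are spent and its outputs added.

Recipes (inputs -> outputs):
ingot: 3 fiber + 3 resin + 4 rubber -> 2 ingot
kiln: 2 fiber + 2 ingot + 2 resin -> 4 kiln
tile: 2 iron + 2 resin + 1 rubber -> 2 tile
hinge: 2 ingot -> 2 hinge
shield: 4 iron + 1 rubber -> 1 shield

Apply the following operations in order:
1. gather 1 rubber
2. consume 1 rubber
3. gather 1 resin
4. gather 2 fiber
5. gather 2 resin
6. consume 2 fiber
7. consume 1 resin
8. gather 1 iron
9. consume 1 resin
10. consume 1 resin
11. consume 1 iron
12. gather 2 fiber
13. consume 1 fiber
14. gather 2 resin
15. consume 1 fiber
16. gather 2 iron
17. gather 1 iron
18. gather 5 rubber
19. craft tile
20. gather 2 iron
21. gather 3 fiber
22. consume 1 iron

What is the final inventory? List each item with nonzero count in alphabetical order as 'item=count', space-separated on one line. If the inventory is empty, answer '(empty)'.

Answer: fiber=3 iron=2 rubber=4 tile=2

Derivation:
After 1 (gather 1 rubber): rubber=1
After 2 (consume 1 rubber): (empty)
After 3 (gather 1 resin): resin=1
After 4 (gather 2 fiber): fiber=2 resin=1
After 5 (gather 2 resin): fiber=2 resin=3
After 6 (consume 2 fiber): resin=3
After 7 (consume 1 resin): resin=2
After 8 (gather 1 iron): iron=1 resin=2
After 9 (consume 1 resin): iron=1 resin=1
After 10 (consume 1 resin): iron=1
After 11 (consume 1 iron): (empty)
After 12 (gather 2 fiber): fiber=2
After 13 (consume 1 fiber): fiber=1
After 14 (gather 2 resin): fiber=1 resin=2
After 15 (consume 1 fiber): resin=2
After 16 (gather 2 iron): iron=2 resin=2
After 17 (gather 1 iron): iron=3 resin=2
After 18 (gather 5 rubber): iron=3 resin=2 rubber=5
After 19 (craft tile): iron=1 rubber=4 tile=2
After 20 (gather 2 iron): iron=3 rubber=4 tile=2
After 21 (gather 3 fiber): fiber=3 iron=3 rubber=4 tile=2
After 22 (consume 1 iron): fiber=3 iron=2 rubber=4 tile=2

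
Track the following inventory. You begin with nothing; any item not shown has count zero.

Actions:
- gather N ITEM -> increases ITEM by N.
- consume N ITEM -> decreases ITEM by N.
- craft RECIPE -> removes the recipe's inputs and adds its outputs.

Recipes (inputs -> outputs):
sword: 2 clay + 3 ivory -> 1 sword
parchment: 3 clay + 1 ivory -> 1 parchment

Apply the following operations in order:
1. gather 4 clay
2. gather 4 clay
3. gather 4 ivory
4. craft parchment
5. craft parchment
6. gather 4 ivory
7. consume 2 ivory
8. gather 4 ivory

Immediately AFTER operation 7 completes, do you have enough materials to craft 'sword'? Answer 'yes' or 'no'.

Answer: yes

Derivation:
After 1 (gather 4 clay): clay=4
After 2 (gather 4 clay): clay=8
After 3 (gather 4 ivory): clay=8 ivory=4
After 4 (craft parchment): clay=5 ivory=3 parchment=1
After 5 (craft parchment): clay=2 ivory=2 parchment=2
After 6 (gather 4 ivory): clay=2 ivory=6 parchment=2
After 7 (consume 2 ivory): clay=2 ivory=4 parchment=2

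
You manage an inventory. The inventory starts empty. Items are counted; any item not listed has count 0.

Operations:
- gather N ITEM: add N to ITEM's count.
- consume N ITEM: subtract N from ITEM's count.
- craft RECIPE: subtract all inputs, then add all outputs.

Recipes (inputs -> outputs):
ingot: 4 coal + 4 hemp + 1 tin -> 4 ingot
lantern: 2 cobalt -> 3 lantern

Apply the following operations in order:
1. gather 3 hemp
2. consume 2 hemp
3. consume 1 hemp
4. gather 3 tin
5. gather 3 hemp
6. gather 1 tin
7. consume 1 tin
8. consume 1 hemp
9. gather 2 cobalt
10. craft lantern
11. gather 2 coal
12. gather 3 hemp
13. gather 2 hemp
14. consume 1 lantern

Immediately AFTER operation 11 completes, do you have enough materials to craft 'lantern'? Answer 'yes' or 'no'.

After 1 (gather 3 hemp): hemp=3
After 2 (consume 2 hemp): hemp=1
After 3 (consume 1 hemp): (empty)
After 4 (gather 3 tin): tin=3
After 5 (gather 3 hemp): hemp=3 tin=3
After 6 (gather 1 tin): hemp=3 tin=4
After 7 (consume 1 tin): hemp=3 tin=3
After 8 (consume 1 hemp): hemp=2 tin=3
After 9 (gather 2 cobalt): cobalt=2 hemp=2 tin=3
After 10 (craft lantern): hemp=2 lantern=3 tin=3
After 11 (gather 2 coal): coal=2 hemp=2 lantern=3 tin=3

Answer: no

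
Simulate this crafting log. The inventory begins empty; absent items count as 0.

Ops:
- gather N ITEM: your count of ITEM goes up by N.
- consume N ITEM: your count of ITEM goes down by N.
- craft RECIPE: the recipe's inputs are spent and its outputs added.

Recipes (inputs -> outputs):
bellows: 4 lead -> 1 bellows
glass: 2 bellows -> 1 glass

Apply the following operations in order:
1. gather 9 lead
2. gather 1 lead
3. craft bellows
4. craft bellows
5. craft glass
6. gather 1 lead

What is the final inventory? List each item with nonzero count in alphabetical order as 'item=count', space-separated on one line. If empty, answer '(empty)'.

After 1 (gather 9 lead): lead=9
After 2 (gather 1 lead): lead=10
After 3 (craft bellows): bellows=1 lead=6
After 4 (craft bellows): bellows=2 lead=2
After 5 (craft glass): glass=1 lead=2
After 6 (gather 1 lead): glass=1 lead=3

Answer: glass=1 lead=3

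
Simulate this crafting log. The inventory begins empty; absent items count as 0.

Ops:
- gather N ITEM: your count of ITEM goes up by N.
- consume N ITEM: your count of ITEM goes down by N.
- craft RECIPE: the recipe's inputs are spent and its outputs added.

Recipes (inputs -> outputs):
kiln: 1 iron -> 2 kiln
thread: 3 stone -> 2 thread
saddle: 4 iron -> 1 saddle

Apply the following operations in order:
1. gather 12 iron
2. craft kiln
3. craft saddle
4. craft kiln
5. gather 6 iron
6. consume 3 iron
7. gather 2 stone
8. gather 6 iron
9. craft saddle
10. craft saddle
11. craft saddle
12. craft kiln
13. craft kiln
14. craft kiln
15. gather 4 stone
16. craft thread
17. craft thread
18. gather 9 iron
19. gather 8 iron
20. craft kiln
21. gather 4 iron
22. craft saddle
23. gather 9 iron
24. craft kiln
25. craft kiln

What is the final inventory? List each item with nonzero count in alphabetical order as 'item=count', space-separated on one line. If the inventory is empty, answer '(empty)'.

Answer: iron=23 kiln=16 saddle=5 thread=4

Derivation:
After 1 (gather 12 iron): iron=12
After 2 (craft kiln): iron=11 kiln=2
After 3 (craft saddle): iron=7 kiln=2 saddle=1
After 4 (craft kiln): iron=6 kiln=4 saddle=1
After 5 (gather 6 iron): iron=12 kiln=4 saddle=1
After 6 (consume 3 iron): iron=9 kiln=4 saddle=1
After 7 (gather 2 stone): iron=9 kiln=4 saddle=1 stone=2
After 8 (gather 6 iron): iron=15 kiln=4 saddle=1 stone=2
After 9 (craft saddle): iron=11 kiln=4 saddle=2 stone=2
After 10 (craft saddle): iron=7 kiln=4 saddle=3 stone=2
After 11 (craft saddle): iron=3 kiln=4 saddle=4 stone=2
After 12 (craft kiln): iron=2 kiln=6 saddle=4 stone=2
After 13 (craft kiln): iron=1 kiln=8 saddle=4 stone=2
After 14 (craft kiln): kiln=10 saddle=4 stone=2
After 15 (gather 4 stone): kiln=10 saddle=4 stone=6
After 16 (craft thread): kiln=10 saddle=4 stone=3 thread=2
After 17 (craft thread): kiln=10 saddle=4 thread=4
After 18 (gather 9 iron): iron=9 kiln=10 saddle=4 thread=4
After 19 (gather 8 iron): iron=17 kiln=10 saddle=4 thread=4
After 20 (craft kiln): iron=16 kiln=12 saddle=4 thread=4
After 21 (gather 4 iron): iron=20 kiln=12 saddle=4 thread=4
After 22 (craft saddle): iron=16 kiln=12 saddle=5 thread=4
After 23 (gather 9 iron): iron=25 kiln=12 saddle=5 thread=4
After 24 (craft kiln): iron=24 kiln=14 saddle=5 thread=4
After 25 (craft kiln): iron=23 kiln=16 saddle=5 thread=4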